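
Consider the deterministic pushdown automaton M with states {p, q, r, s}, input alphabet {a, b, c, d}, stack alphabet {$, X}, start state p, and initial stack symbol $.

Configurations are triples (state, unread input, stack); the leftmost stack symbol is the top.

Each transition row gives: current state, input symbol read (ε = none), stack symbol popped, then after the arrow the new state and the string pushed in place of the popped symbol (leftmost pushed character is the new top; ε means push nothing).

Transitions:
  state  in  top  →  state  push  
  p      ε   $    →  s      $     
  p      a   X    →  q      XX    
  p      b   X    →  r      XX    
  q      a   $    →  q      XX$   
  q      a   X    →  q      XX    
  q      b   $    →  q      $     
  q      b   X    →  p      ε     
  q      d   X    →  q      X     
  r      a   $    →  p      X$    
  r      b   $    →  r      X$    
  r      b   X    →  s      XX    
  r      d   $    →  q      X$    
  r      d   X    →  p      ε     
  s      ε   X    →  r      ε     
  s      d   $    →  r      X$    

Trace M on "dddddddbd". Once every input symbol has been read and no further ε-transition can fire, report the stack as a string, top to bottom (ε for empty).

$

(p, dddddddbd, $)
  ε-move, top $: go to s, push $ → (s, dddddddbd, $)
  read d, top $: go to r, push X$ → (r, ddddddbd, X$)
  read d, top X: go to p, push ε → (p, dddddbd, $)
  ε-move, top $: go to s, push $ → (s, dddddbd, $)
  read d, top $: go to r, push X$ → (r, ddddbd, X$)
  read d, top X: go to p, push ε → (p, dddbd, $)
  ε-move, top $: go to s, push $ → (s, dddbd, $)
  read d, top $: go to r, push X$ → (r, ddbd, X$)
  read d, top X: go to p, push ε → (p, dbd, $)
  ε-move, top $: go to s, push $ → (s, dbd, $)
  read d, top $: go to r, push X$ → (r, bd, X$)
  read b, top X: go to s, push XX → (s, d, XX$)
  ε-move, top X: go to r, push ε → (r, d, X$)
  read d, top X: go to p, push ε → (p, ε, $)
  ε-move, top $: go to s, push $ → (s, ε, $)
All input consumed in state s with stack $.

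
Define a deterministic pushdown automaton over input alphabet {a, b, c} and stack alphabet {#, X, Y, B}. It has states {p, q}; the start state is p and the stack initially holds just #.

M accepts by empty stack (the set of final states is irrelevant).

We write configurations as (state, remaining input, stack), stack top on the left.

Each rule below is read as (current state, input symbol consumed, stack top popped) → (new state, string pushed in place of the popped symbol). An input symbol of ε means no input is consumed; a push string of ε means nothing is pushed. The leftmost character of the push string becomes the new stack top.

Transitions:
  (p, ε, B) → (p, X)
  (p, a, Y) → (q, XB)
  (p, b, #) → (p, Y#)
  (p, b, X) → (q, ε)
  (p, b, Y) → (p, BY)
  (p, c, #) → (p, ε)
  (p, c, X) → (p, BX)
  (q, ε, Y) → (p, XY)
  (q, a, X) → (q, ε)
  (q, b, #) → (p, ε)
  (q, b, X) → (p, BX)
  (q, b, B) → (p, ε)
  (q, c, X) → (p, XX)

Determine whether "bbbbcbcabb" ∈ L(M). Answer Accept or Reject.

Reject

(p, bbbbcbcabb, #)
  read b, top #: go to p, push Y# → (p, bbbcbcabb, Y#)
  read b, top Y: go to p, push BY → (p, bbcbcabb, BY#)
  ε-move, top B: go to p, push X → (p, bbcbcabb, XY#)
  read b, top X: go to q, push ε → (q, bcbcabb, Y#)
  ε-move, top Y: go to p, push XY → (p, bcbcabb, XY#)
  read b, top X: go to q, push ε → (q, cbcabb, Y#)
  ε-move, top Y: go to p, push XY → (p, cbcabb, XY#)
  read c, top X: go to p, push BX → (p, bcabb, BXY#)
  ε-move, top B: go to p, push X → (p, bcabb, XXY#)
  read b, top X: go to q, push ε → (q, cabb, XY#)
  read c, top X: go to p, push XX → (p, abb, XXY#)
No transition applies at (p, abb, XXY#); input not fully consumed.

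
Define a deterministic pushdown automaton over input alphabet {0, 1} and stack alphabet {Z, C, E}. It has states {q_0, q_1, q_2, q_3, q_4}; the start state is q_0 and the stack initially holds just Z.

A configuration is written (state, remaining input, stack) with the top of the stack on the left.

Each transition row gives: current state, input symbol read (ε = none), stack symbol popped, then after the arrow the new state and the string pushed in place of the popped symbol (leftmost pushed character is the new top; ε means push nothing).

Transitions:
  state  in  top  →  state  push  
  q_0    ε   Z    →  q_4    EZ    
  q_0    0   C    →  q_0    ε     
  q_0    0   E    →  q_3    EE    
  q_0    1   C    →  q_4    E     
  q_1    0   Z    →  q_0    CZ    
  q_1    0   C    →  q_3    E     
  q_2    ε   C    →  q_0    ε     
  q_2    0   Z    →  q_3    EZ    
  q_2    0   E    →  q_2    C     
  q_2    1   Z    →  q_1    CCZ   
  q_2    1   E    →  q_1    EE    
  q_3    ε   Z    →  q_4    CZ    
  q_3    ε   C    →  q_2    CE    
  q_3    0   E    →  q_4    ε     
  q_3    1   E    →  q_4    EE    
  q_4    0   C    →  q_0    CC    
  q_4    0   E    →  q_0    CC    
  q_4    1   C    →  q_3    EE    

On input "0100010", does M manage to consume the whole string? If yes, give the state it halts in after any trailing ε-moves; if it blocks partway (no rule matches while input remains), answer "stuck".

q_0

(q_0, 0100010, Z)
  ε-move, top Z: go to q_4, push EZ → (q_4, 0100010, EZ)
  read 0, top E: go to q_0, push CC → (q_0, 100010, CCZ)
  read 1, top C: go to q_4, push E → (q_4, 00010, ECZ)
  read 0, top E: go to q_0, push CC → (q_0, 0010, CCCZ)
  read 0, top C: go to q_0, push ε → (q_0, 010, CCZ)
  read 0, top C: go to q_0, push ε → (q_0, 10, CZ)
  read 1, top C: go to q_4, push E → (q_4, 0, EZ)
  read 0, top E: go to q_0, push CC → (q_0, ε, CCZ)
All input consumed; M is in state q_0.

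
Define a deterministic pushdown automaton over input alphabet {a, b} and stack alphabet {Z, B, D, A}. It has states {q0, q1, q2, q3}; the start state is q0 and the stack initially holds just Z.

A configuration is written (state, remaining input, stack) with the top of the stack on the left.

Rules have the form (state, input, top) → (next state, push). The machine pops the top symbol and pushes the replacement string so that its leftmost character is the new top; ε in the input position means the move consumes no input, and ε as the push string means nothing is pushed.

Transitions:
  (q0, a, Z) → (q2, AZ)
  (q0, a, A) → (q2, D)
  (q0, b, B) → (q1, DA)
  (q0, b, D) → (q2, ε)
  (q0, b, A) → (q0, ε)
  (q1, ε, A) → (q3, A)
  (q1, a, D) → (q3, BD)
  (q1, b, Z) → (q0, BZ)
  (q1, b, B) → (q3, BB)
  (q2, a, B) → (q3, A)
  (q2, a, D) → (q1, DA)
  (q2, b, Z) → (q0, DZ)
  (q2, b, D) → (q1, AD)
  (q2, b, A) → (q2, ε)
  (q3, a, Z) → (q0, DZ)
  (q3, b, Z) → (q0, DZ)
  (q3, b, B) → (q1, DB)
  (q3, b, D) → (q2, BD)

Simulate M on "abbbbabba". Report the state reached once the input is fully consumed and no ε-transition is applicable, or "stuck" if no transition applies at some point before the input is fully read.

stuck

(q0, abbbbabba, Z) ⊢ (q2, bbbbabba, AZ) ⊢ (q2, bbbabba, Z) ⊢ (q0, bbabba, DZ) ⊢ (q2, babba, Z) ⊢ (q0, abba, DZ)
No transition for (q0, a, top D); M blocks with input abba remaining.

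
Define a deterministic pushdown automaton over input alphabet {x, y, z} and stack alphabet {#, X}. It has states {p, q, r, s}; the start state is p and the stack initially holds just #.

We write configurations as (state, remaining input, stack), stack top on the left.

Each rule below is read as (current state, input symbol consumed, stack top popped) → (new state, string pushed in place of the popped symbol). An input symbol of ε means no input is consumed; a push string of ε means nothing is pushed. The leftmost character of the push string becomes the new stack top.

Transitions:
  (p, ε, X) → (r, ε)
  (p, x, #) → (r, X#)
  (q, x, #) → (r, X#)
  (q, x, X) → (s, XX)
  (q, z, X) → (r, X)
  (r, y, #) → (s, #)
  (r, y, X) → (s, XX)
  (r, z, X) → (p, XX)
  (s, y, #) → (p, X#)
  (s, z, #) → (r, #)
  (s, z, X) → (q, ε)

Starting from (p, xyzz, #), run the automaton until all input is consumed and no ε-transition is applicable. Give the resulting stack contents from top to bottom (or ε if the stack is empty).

(p, xyzz, #) ⊢ (r, yzz, X#) ⊢ (s, zz, XX#) ⊢ (q, z, X#) ⊢ (r, ε, X#)
All input consumed in state r with stack X#.

X#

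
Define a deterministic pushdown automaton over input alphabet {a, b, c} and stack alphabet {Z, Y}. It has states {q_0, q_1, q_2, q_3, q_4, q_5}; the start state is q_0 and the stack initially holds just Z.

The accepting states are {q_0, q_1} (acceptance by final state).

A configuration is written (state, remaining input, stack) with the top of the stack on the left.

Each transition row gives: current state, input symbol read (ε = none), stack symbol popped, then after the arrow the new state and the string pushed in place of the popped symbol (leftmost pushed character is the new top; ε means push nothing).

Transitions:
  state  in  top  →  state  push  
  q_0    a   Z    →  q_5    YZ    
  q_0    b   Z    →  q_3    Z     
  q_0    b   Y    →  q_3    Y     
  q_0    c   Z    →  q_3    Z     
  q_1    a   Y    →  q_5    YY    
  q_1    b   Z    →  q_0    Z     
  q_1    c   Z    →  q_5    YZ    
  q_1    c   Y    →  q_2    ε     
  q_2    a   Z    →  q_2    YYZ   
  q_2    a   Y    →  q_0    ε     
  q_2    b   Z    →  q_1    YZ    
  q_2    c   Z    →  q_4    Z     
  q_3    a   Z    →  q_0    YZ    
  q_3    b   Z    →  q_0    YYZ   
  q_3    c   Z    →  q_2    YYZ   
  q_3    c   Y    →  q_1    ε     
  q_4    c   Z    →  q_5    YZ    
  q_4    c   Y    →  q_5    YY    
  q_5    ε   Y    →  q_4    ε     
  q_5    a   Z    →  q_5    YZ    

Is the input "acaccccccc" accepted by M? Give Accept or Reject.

Reject

(q_0, acaccccccc, Z)
  read a, top Z: go to q_5, push YZ → (q_5, caccccccc, YZ)
  ε-move, top Y: go to q_4, push ε → (q_4, caccccccc, Z)
  read c, top Z: go to q_5, push YZ → (q_5, accccccc, YZ)
  ε-move, top Y: go to q_4, push ε → (q_4, accccccc, Z)
No transition applies at (q_4, accccccc, Z); input not fully consumed.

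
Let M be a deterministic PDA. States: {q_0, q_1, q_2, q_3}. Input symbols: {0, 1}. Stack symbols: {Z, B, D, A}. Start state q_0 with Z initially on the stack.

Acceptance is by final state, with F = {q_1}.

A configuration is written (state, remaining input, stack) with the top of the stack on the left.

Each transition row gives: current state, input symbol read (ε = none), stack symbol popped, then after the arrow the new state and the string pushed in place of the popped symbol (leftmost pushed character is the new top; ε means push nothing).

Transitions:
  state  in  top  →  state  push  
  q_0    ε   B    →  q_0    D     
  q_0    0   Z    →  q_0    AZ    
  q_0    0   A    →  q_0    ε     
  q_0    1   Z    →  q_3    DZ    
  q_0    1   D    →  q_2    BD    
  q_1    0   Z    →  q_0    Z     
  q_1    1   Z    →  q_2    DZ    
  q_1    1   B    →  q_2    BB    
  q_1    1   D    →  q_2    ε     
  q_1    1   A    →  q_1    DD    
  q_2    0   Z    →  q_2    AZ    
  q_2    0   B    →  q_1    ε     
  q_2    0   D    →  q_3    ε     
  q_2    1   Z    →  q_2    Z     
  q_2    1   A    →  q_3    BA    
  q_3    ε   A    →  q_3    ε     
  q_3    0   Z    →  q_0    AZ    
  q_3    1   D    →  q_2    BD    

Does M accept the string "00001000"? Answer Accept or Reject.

(q_0, 00001000, Z)
  read 0, top Z: go to q_0, push AZ → (q_0, 0001000, AZ)
  read 0, top A: go to q_0, push ε → (q_0, 001000, Z)
  read 0, top Z: go to q_0, push AZ → (q_0, 01000, AZ)
  read 0, top A: go to q_0, push ε → (q_0, 1000, Z)
  read 1, top Z: go to q_3, push DZ → (q_3, 000, DZ)
No transition applies at (q_3, 000, DZ); input not fully consumed.

Reject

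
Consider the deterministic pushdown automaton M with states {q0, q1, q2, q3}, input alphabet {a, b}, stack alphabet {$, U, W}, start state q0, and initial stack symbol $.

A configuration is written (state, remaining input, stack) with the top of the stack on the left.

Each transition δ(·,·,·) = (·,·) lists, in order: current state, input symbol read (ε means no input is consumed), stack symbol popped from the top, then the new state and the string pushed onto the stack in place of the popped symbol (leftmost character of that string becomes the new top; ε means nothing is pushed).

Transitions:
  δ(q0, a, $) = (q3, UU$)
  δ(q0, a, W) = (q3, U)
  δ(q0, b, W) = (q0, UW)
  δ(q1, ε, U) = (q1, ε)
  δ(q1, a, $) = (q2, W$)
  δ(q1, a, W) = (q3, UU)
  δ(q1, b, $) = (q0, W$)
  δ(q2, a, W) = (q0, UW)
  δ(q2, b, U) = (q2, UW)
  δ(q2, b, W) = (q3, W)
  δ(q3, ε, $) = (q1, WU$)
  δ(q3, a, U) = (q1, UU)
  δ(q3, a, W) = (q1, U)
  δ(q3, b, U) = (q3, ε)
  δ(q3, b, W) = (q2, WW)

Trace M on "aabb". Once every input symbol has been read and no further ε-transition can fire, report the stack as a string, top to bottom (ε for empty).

UW$

(q0, aabb, $)
  read a, top $: go to q3, push UU$ → (q3, abb, UU$)
  read a, top U: go to q1, push UU → (q1, bb, UUU$)
  ε-move, top U: go to q1, push ε → (q1, bb, UU$)
  ε-move, top U: go to q1, push ε → (q1, bb, U$)
  ε-move, top U: go to q1, push ε → (q1, bb, $)
  read b, top $: go to q0, push W$ → (q0, b, W$)
  read b, top W: go to q0, push UW → (q0, ε, UW$)
All input consumed in state q0 with stack UW$.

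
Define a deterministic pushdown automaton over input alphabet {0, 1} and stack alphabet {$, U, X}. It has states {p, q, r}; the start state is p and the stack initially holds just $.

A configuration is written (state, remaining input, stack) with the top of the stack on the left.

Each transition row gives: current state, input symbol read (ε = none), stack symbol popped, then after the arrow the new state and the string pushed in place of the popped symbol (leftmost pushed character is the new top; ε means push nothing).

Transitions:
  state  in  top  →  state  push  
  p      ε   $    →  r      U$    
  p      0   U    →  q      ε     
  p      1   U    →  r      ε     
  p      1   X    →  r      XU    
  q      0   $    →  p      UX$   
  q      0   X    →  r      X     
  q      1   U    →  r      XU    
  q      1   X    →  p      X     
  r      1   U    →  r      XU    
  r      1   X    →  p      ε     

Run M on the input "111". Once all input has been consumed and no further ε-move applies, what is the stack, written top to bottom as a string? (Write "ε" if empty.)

$

(p, 111, $) ⊢ (r, 111, U$) ⊢ (r, 11, XU$) ⊢ (p, 1, U$) ⊢ (r, ε, $)
All input consumed in state r with stack $.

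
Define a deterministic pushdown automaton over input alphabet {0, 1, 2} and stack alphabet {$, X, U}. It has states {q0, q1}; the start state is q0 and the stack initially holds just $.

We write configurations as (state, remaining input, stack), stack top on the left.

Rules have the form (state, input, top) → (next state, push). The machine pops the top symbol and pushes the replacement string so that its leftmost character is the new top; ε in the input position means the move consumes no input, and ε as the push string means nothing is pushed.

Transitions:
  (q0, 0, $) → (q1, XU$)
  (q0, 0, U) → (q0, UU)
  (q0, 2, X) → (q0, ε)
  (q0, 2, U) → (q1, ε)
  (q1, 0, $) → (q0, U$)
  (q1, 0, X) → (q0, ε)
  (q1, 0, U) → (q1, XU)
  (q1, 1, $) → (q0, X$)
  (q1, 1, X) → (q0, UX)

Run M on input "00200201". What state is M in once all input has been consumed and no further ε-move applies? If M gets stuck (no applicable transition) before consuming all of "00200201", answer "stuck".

(q0, 00200201, $) ⊢ (q1, 0200201, XU$) ⊢ (q0, 200201, U$) ⊢ (q1, 00201, $) ⊢ (q0, 0201, U$) ⊢ (q0, 201, UU$) ⊢ (q1, 01, U$) ⊢ (q1, 1, XU$) ⊢ (q0, ε, UXU$)
All input consumed; M is in state q0.

q0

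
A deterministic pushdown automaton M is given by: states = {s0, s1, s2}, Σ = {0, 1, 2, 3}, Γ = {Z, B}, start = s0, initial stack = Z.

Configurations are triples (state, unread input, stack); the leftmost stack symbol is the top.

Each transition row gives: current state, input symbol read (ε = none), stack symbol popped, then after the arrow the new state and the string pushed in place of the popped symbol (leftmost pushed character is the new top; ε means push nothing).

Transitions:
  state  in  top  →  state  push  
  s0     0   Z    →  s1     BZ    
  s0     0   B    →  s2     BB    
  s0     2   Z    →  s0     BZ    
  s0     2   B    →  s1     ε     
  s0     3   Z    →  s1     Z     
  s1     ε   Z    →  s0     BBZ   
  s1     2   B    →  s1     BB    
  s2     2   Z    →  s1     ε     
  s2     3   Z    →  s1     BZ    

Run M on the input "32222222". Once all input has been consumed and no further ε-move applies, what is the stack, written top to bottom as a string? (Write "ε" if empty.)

BBBBBBBZ

(s0, 32222222, Z)
  read 3, top Z: go to s1, push Z → (s1, 2222222, Z)
  ε-move, top Z: go to s0, push BBZ → (s0, 2222222, BBZ)
  read 2, top B: go to s1, push ε → (s1, 222222, BZ)
  read 2, top B: go to s1, push BB → (s1, 22222, BBZ)
  read 2, top B: go to s1, push BB → (s1, 2222, BBBZ)
  read 2, top B: go to s1, push BB → (s1, 222, BBBBZ)
  read 2, top B: go to s1, push BB → (s1, 22, BBBBBZ)
  read 2, top B: go to s1, push BB → (s1, 2, BBBBBBZ)
  read 2, top B: go to s1, push BB → (s1, ε, BBBBBBBZ)
All input consumed in state s1 with stack BBBBBBBZ.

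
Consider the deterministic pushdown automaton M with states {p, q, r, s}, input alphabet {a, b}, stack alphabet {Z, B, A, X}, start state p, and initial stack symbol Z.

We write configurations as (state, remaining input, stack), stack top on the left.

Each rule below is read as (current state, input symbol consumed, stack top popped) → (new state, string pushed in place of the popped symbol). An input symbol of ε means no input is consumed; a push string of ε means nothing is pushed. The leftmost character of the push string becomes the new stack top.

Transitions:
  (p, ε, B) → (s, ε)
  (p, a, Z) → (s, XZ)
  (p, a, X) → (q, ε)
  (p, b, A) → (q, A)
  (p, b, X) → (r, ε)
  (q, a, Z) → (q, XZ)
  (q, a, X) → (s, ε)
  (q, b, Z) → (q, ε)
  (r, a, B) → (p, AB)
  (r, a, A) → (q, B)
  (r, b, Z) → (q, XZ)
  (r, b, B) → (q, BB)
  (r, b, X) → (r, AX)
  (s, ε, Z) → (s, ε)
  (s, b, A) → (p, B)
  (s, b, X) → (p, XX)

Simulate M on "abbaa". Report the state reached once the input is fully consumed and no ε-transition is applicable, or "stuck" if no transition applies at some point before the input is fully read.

stuck

(p, abbaa, Z)
  read a, top Z: go to s, push XZ → (s, bbaa, XZ)
  read b, top X: go to p, push XX → (p, baa, XXZ)
  read b, top X: go to r, push ε → (r, aa, XZ)
No transition for (r, a, top X); M blocks with input aa remaining.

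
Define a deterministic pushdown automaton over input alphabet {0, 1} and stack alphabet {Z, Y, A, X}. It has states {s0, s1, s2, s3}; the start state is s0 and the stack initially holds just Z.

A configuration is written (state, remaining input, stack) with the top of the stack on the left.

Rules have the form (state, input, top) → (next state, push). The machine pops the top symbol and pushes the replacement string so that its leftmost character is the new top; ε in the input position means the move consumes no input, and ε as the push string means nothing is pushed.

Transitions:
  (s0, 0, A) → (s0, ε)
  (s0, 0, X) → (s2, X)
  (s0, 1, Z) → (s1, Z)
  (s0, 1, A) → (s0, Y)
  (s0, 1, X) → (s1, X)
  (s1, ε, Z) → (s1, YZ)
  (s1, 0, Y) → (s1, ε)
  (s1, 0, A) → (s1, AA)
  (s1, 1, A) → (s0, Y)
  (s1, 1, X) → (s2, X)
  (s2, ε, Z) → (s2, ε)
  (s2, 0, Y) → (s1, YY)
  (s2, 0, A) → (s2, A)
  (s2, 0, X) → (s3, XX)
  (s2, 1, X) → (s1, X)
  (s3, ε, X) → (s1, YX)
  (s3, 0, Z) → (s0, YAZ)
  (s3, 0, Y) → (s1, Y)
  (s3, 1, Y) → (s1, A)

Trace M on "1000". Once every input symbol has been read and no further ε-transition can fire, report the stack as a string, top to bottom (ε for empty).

(s0, 1000, Z) ⊢ (s1, 000, Z) ⊢ (s1, 000, YZ) ⊢ (s1, 00, Z) ⊢ (s1, 00, YZ) ⊢ (s1, 0, Z) ⊢ (s1, 0, YZ) ⊢ (s1, ε, Z) ⊢ (s1, ε, YZ)
All input consumed in state s1 with stack YZ.

YZ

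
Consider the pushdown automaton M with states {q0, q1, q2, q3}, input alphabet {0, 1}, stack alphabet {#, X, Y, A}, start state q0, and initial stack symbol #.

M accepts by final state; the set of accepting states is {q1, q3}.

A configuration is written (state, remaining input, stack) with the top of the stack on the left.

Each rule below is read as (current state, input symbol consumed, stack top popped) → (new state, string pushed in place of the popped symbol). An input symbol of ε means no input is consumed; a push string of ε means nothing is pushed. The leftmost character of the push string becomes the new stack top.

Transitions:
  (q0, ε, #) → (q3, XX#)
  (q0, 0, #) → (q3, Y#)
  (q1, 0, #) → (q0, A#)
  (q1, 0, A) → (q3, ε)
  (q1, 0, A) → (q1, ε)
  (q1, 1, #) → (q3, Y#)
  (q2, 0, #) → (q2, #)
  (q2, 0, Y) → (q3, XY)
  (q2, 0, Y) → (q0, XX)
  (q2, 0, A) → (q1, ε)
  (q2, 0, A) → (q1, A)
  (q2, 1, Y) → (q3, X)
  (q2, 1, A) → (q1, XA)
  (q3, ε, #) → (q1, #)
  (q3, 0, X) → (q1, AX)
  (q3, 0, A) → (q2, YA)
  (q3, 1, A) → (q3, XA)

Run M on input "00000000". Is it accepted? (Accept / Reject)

One accepting computation: (q0, 00000000, #) ⊢ (q3, 00000000, XX#) ⊢ (q1, 0000000, AXX#) ⊢ (q3, 000000, XX#) ⊢ (q1, 00000, AXX#) ⊢ (q3, 0000, XX#) ⊢ (q1, 000, AXX#) ⊢ (q3, 00, XX#) ⊢ (q1, 0, AXX#) ⊢ (q3, ε, XX#)
All input consumed and state q3 ∈ F.

Accept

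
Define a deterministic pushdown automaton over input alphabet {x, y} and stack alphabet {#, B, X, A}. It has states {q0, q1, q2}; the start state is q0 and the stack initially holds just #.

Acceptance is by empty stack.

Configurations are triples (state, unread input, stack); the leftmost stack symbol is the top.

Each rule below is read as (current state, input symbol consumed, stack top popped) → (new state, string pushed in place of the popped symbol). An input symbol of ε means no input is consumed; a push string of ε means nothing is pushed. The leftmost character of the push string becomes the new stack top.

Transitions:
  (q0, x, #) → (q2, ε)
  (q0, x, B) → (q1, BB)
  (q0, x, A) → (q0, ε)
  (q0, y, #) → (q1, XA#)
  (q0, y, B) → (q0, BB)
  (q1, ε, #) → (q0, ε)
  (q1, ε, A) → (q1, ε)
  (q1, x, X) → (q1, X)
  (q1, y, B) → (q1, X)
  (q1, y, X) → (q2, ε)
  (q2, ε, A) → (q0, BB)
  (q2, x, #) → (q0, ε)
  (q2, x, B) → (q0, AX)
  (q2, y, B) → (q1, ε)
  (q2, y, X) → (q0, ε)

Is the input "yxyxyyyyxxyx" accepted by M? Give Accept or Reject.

(q0, yxyxyyyyxxyx, #)
  read y, top #: go to q1, push XA# → (q1, xyxyyyyxxyx, XA#)
  read x, top X: go to q1, push X → (q1, yxyyyyxxyx, XA#)
  read y, top X: go to q2, push ε → (q2, xyyyyxxyx, A#)
  ε-move, top A: go to q0, push BB → (q0, xyyyyxxyx, BB#)
  read x, top B: go to q1, push BB → (q1, yyyyxxyx, BBB#)
  read y, top B: go to q1, push X → (q1, yyyxxyx, XBB#)
  read y, top X: go to q2, push ε → (q2, yyxxyx, BB#)
  read y, top B: go to q1, push ε → (q1, yxxyx, B#)
  read y, top B: go to q1, push X → (q1, xxyx, X#)
  read x, top X: go to q1, push X → (q1, xyx, X#)
  read x, top X: go to q1, push X → (q1, yx, X#)
  read y, top X: go to q2, push ε → (q2, x, #)
  read x, top #: go to q0, push ε → (q0, ε, ε)
All input consumed and the stack is empty.

Accept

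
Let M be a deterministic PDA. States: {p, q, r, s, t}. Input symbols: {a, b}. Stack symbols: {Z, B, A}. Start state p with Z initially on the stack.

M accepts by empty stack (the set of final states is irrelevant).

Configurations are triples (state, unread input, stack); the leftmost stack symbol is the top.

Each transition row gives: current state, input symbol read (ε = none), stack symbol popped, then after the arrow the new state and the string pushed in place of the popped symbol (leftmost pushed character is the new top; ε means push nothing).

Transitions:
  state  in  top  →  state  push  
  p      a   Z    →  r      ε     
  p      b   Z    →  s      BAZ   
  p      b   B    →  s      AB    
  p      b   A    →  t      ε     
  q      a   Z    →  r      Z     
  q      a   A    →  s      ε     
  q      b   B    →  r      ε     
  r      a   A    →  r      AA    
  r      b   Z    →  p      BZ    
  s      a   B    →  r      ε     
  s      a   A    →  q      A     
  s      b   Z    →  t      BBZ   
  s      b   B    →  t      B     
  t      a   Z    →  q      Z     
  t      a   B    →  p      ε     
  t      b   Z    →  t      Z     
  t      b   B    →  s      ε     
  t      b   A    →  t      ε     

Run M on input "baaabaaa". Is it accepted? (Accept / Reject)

(p, baaabaaa, Z)
  read b, top Z: go to s, push BAZ → (s, aaabaaa, BAZ)
  read a, top B: go to r, push ε → (r, aabaaa, AZ)
  read a, top A: go to r, push AA → (r, abaaa, AAZ)
  read a, top A: go to r, push AA → (r, baaa, AAAZ)
No transition applies at (r, baaa, AAAZ); input not fully consumed.

Reject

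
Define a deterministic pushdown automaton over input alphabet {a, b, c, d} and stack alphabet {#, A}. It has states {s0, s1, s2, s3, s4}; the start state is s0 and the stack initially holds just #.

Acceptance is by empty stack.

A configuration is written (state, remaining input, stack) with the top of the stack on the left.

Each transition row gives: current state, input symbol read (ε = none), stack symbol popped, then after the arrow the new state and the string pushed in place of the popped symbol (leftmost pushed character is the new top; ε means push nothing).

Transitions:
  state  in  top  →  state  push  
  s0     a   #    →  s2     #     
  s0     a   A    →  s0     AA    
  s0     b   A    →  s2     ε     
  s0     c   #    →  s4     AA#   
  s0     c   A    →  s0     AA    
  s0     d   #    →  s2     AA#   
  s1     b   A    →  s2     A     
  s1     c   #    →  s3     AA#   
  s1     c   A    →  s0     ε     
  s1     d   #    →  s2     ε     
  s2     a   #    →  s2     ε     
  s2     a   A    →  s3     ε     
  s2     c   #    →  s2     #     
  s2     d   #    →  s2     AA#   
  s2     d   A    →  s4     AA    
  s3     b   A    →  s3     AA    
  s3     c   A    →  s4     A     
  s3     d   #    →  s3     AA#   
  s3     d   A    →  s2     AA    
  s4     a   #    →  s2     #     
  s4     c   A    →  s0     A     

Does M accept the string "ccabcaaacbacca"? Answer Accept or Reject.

(s0, ccabcaaacbacca, #)
  read c, top #: go to s4, push AA# → (s4, cabcaaacbacca, AA#)
  read c, top A: go to s0, push A → (s0, abcaaacbacca, AA#)
  read a, top A: go to s0, push AA → (s0, bcaaacbacca, AAA#)
  read b, top A: go to s2, push ε → (s2, caaacbacca, AA#)
No transition applies at (s2, caaacbacca, AA#); input not fully consumed.

Reject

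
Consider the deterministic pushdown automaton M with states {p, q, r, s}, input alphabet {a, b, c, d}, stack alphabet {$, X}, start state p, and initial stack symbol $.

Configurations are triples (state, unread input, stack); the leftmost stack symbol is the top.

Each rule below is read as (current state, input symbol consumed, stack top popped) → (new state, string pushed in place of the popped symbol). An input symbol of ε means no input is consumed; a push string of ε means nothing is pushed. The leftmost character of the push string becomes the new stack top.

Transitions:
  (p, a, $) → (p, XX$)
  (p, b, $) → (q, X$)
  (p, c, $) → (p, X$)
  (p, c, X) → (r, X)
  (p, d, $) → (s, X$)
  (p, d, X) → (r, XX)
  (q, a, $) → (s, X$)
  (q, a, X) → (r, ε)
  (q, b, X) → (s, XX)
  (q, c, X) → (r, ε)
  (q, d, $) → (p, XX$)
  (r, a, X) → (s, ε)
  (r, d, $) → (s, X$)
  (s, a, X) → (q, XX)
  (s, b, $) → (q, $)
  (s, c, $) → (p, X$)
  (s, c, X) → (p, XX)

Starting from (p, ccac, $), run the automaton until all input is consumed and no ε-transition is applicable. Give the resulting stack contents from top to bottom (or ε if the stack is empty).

X$

(p, ccac, $)
  read c, top $: go to p, push X$ → (p, cac, X$)
  read c, top X: go to r, push X → (r, ac, X$)
  read a, top X: go to s, push ε → (s, c, $)
  read c, top $: go to p, push X$ → (p, ε, X$)
All input consumed in state p with stack X$.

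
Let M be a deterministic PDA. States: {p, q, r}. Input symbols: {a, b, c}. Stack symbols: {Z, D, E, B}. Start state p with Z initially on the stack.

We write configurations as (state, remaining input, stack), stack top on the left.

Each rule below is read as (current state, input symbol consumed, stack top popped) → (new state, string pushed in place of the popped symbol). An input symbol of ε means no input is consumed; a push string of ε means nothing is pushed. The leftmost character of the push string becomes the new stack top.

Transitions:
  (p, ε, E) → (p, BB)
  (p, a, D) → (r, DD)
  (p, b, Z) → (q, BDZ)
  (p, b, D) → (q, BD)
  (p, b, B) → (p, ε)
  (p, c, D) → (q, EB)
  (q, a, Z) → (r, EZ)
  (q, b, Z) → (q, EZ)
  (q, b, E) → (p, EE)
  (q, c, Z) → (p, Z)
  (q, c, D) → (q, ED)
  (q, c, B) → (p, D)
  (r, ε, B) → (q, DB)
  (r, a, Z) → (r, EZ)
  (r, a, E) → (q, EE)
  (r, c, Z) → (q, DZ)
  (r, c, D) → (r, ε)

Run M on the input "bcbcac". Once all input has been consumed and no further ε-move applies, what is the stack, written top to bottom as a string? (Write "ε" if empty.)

(p, bcbcac, Z)
  read b, top Z: go to q, push BDZ → (q, cbcac, BDZ)
  read c, top B: go to p, push D → (p, bcac, DDZ)
  read b, top D: go to q, push BD → (q, cac, BDDZ)
  read c, top B: go to p, push D → (p, ac, DDDZ)
  read a, top D: go to r, push DD → (r, c, DDDDZ)
  read c, top D: go to r, push ε → (r, ε, DDDZ)
All input consumed in state r with stack DDDZ.

DDDZ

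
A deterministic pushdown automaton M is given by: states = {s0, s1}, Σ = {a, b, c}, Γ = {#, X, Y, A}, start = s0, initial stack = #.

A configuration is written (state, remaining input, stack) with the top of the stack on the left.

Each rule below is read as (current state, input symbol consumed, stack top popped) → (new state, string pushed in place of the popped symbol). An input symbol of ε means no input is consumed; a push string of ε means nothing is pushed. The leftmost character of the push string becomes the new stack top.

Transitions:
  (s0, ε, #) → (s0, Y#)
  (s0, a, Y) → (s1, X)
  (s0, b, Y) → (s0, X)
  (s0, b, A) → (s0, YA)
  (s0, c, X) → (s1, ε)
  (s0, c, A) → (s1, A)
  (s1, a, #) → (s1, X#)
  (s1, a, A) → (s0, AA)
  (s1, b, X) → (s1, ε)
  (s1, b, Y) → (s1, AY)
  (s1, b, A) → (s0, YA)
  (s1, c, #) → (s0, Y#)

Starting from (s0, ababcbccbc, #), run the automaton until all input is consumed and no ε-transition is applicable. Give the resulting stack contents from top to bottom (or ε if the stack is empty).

#

(s0, ababcbccbc, #) ⊢ (s0, ababcbccbc, Y#) ⊢ (s1, babcbccbc, X#) ⊢ (s1, abcbccbc, #) ⊢ (s1, bcbccbc, X#) ⊢ (s1, cbccbc, #) ⊢ (s0, bccbc, Y#) ⊢ (s0, ccbc, X#) ⊢ (s1, cbc, #) ⊢ (s0, bc, Y#) ⊢ (s0, c, X#) ⊢ (s1, ε, #)
All input consumed in state s1 with stack #.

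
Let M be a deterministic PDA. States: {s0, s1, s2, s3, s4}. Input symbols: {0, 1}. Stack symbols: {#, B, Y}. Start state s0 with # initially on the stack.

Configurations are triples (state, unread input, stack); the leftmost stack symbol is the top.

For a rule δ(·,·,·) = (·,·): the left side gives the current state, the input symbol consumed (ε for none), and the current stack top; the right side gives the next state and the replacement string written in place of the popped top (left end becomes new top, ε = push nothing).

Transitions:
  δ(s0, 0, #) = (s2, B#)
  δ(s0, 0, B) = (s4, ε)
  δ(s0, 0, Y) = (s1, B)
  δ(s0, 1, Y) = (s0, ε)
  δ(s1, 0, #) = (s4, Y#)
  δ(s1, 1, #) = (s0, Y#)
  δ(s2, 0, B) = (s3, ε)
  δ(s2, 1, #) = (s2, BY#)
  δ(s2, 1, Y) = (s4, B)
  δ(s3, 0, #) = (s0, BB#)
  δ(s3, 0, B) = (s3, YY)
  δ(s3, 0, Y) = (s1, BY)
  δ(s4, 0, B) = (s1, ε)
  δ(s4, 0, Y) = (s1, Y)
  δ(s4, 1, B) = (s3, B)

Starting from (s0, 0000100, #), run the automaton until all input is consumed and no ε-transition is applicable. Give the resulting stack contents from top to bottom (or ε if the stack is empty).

(s0, 0000100, #) ⊢ (s2, 000100, B#) ⊢ (s3, 00100, #) ⊢ (s0, 0100, BB#) ⊢ (s4, 100, B#) ⊢ (s3, 00, B#) ⊢ (s3, 0, YY#) ⊢ (s1, ε, BYY#)
All input consumed in state s1 with stack BYY#.

BYY#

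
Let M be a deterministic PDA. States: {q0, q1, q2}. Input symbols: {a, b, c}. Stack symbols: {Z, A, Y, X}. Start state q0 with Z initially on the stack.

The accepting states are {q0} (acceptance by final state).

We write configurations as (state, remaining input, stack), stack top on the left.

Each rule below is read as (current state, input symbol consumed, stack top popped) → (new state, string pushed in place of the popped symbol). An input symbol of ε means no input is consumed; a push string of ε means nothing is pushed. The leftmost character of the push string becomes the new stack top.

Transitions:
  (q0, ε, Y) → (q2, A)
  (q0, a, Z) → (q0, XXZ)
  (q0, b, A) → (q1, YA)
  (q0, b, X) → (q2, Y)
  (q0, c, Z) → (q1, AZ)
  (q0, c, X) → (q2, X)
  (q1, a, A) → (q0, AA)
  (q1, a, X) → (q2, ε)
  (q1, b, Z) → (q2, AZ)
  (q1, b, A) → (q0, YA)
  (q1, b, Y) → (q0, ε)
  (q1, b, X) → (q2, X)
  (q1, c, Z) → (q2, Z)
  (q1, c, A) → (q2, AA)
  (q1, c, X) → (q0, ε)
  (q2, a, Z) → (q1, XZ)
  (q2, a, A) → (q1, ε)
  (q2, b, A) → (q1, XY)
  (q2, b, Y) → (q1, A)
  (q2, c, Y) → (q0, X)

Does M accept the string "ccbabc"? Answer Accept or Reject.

Reject

(q0, ccbabc, Z)
  read c, top Z: go to q1, push AZ → (q1, cbabc, AZ)
  read c, top A: go to q2, push AA → (q2, babc, AAZ)
  read b, top A: go to q1, push XY → (q1, abc, XYAZ)
  read a, top X: go to q2, push ε → (q2, bc, YAZ)
  read b, top Y: go to q1, push A → (q1, c, AAZ)
  read c, top A: go to q2, push AA → (q2, ε, AAAZ)
All input consumed; state q2 ∉ F and no further ε-move applies.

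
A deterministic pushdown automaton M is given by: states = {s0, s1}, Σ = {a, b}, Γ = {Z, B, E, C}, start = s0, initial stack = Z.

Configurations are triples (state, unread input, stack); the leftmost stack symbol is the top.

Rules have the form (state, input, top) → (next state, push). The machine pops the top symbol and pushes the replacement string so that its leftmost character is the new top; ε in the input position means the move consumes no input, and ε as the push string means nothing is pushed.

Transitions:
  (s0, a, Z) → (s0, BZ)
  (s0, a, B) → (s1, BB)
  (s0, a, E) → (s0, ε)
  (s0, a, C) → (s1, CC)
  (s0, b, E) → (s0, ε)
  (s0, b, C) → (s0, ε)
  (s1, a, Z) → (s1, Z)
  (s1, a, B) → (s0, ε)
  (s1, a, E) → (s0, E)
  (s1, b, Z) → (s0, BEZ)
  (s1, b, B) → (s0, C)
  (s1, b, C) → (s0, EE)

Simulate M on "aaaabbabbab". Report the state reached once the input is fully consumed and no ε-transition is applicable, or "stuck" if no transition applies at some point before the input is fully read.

s0

(s0, aaaabbabbab, Z)
  read a, top Z: go to s0, push BZ → (s0, aaabbabbab, BZ)
  read a, top B: go to s1, push BB → (s1, aabbabbab, BBZ)
  read a, top B: go to s0, push ε → (s0, abbabbab, BZ)
  read a, top B: go to s1, push BB → (s1, bbabbab, BBZ)
  read b, top B: go to s0, push C → (s0, babbab, CBZ)
  read b, top C: go to s0, push ε → (s0, abbab, BZ)
  read a, top B: go to s1, push BB → (s1, bbab, BBZ)
  read b, top B: go to s0, push C → (s0, bab, CBZ)
  read b, top C: go to s0, push ε → (s0, ab, BZ)
  read a, top B: go to s1, push BB → (s1, b, BBZ)
  read b, top B: go to s0, push C → (s0, ε, CBZ)
All input consumed; M is in state s0.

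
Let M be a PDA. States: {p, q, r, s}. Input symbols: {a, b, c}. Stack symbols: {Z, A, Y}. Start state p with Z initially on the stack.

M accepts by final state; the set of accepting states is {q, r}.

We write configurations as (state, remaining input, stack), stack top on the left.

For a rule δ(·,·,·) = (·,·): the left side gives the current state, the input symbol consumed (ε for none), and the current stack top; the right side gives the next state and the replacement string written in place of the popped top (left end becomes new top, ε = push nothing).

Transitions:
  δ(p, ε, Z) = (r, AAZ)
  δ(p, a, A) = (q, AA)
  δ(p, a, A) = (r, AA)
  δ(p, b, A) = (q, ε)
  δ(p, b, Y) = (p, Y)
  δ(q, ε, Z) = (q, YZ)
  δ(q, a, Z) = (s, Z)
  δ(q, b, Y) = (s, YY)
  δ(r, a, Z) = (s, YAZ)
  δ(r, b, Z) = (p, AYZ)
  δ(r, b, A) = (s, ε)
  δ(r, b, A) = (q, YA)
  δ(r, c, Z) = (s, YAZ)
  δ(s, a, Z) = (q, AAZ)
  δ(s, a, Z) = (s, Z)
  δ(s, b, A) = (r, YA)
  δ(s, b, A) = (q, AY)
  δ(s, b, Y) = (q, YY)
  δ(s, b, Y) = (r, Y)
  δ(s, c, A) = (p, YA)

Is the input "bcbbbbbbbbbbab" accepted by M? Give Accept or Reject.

No computation consumes all input and reaches a final state.

Reject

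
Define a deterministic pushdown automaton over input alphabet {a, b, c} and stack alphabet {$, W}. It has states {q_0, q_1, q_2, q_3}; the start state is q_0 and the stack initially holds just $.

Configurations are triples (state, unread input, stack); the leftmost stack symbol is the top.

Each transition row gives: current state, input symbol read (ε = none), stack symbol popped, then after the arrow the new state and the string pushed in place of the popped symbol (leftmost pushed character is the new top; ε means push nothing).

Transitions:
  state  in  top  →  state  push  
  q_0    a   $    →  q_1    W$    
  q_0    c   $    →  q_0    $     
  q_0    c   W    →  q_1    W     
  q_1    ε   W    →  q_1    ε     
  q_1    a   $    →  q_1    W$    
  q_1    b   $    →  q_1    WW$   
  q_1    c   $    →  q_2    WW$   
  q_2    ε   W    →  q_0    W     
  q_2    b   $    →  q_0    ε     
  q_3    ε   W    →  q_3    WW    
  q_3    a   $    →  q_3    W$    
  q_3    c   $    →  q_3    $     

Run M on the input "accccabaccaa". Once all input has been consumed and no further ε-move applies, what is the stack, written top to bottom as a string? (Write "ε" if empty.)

$

(q_0, accccabaccaa, $)
  read a, top $: go to q_1, push W$ → (q_1, ccccabaccaa, W$)
  ε-move, top W: go to q_1, push ε → (q_1, ccccabaccaa, $)
  read c, top $: go to q_2, push WW$ → (q_2, cccabaccaa, WW$)
  ε-move, top W: go to q_0, push W → (q_0, cccabaccaa, WW$)
  read c, top W: go to q_1, push W → (q_1, ccabaccaa, WW$)
  ε-move, top W: go to q_1, push ε → (q_1, ccabaccaa, W$)
  ε-move, top W: go to q_1, push ε → (q_1, ccabaccaa, $)
  read c, top $: go to q_2, push WW$ → (q_2, cabaccaa, WW$)
  ε-move, top W: go to q_0, push W → (q_0, cabaccaa, WW$)
  read c, top W: go to q_1, push W → (q_1, abaccaa, WW$)
  ε-move, top W: go to q_1, push ε → (q_1, abaccaa, W$)
  ε-move, top W: go to q_1, push ε → (q_1, abaccaa, $)
  read a, top $: go to q_1, push W$ → (q_1, baccaa, W$)
  ε-move, top W: go to q_1, push ε → (q_1, baccaa, $)
  read b, top $: go to q_1, push WW$ → (q_1, accaa, WW$)
  ε-move, top W: go to q_1, push ε → (q_1, accaa, W$)
  ε-move, top W: go to q_1, push ε → (q_1, accaa, $)
  read a, top $: go to q_1, push W$ → (q_1, ccaa, W$)
  ε-move, top W: go to q_1, push ε → (q_1, ccaa, $)
  read c, top $: go to q_2, push WW$ → (q_2, caa, WW$)
  ε-move, top W: go to q_0, push W → (q_0, caa, WW$)
  read c, top W: go to q_1, push W → (q_1, aa, WW$)
  ε-move, top W: go to q_1, push ε → (q_1, aa, W$)
  ε-move, top W: go to q_1, push ε → (q_1, aa, $)
  read a, top $: go to q_1, push W$ → (q_1, a, W$)
  ε-move, top W: go to q_1, push ε → (q_1, a, $)
  read a, top $: go to q_1, push W$ → (q_1, ε, W$)
  ε-move, top W: go to q_1, push ε → (q_1, ε, $)
All input consumed in state q_1 with stack $.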